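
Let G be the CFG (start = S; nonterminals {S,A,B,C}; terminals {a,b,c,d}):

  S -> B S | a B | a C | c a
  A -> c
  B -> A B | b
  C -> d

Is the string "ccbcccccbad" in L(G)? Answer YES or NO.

CNF form of G:
  S -> B S | T0 B | T0 C | T1 T0
  A -> c
  B -> A B | b
  C -> d
  T0 -> a
  T1 -> c

CYK fill:
  [0..0]={A,T1}  "c"  orig:{A}
  [1..1]={A,T1}  "c"  orig:{A}
  [2..2]={B}  "b"
  [3..3]={A,T1}  "c"  orig:{A}
  [4..4]={A,T1}  "c"  orig:{A}
  [5..5]={A,T1}  "c"  orig:{A}
  [6..6]={A,T1}  "c"  orig:{A}
  [7..7]={A,T1}  "c"  orig:{A}
  [8..8]={B}  "b"
  [9..9]={T0}  "a"  orig:{}
  [10..10]={C}  "d"
  [0..1]=∅  "cc"
  [1..2]={B}  "cb"
  [2..3]=∅  "bc"
  [3..4]=∅  "cc"
  [4..5]=∅  "cc"
  [5..6]=∅  "cc"
  [6..7]=∅  "cc"
  [7..8]={B}  "cb"
  [8..9]=∅  "ba"
  [9..10]={S}  "ad"
  [0..2]={B}  "ccb"
  [1..3]=∅  "cbc"
  [2..4]=∅  "bcc"
  [3..5]=∅  "ccc"
  [4..6]=∅  "ccc"
  [5..7]=∅  "ccc"
  [6..8]={B}  "ccb"
  [7..9]=∅  "cba"
  [8..10]={S}  "bad"
  [0..3]=∅  "ccbc"
  [1..4]=∅  "cbcc"
  [2..5]=∅  "bccc"
  [3..6]=∅  "cccc"
  [4..7]=∅  "cccc"
  [5..8]={B}  "cccb"
  [6..9]=∅  "ccba"
  [7..10]={S}  "cbad"
  [0..4]=∅  "ccbcc"
  [1..5]=∅  "cbccc"
  [2..6]=∅  "bcccc"
  [3..7]=∅  "ccccc"
  [4..8]={B}  "ccccb"
  [5..9]=∅  "cccba"
  [6..10]={S}  "ccbad"
  [0..5]=∅  "ccbccc"
  [1..6]=∅  "cbcccc"
  [2..7]=∅  "bccccc"
  [3..8]={B}  "cccccb"
  [4..9]=∅  "ccccba"
  [5..10]={S}  "cccbad"
  [0..6]=∅  "ccbcccc"
  [1..7]=∅  "cbccccc"
  [2..8]=∅  "bcccccb"
  [3..9]=∅  "cccccba"
  [4..10]={S}  "ccccbad"
  [0..7]=∅  "ccbccccc"
  [1..8]=∅  "cbcccccb"
  [2..9]=∅  "bcccccba"
  [3..10]={S}  "cccccbad"
  [0..8]=∅  "ccbcccccb"
  [1..9]=∅  "cbcccccba"
  [2..10]={S}  "bcccccbad"
  [0..9]=∅  "ccbcccccba"
  [1..10]={S}  "cbcccccbad"
  [0..10]={S}  "ccbcccccbad"

S ∈ T[0,10] ⇒ YES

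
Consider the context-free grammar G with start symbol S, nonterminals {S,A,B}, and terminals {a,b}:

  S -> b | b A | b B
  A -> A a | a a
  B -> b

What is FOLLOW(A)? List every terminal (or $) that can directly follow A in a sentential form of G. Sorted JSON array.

FIRST sets, iterate to fixpoint:
pass 1:
  A via A→a a: +{a}
  B via B→b: +{b}
  S via S→b: +{b}
  FIRST(S)={b}  FIRST(A)={a}  FIRST(B)={b}
pass 2: (no change)
  FIRST(S)={b}  FIRST(A)={a}  FIRST(B)={b}

FOLLOW sets:
initialize: $ ∈ FOLLOW(S)
pass 1:
  A→A a: FOLLOW(A) ⊇ FIRST(a) = {a}; new: +{a}
  S→b A: FOLLOW(A) ⊇ FOLLOW(S) ⊇ {$}; new: +{$}
  S→b B: FOLLOW(B) ⊇ FOLLOW(S) ⊇ {$}; new: +{$}
  FOLLOW(S)={$}  FOLLOW(A)={$,a}  FOLLOW(B)={$}
pass 2: (no change)
  FOLLOW(S)={$}  FOLLOW(A)={$,a}  FOLLOW(B)={$}

FOLLOW(A) = ["$", "a"]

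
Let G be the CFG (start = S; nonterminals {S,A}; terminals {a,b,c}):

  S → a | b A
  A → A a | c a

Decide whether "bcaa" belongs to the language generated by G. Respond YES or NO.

CNF form of G:
  S -> T2 A | a
  A -> A T0 | T1 T0
  T0 -> a
  T1 -> c
  T2 -> b

Fill CYK table bottom-up:
  T[0,0] 'b' = {T2}  orig:{}
  T[1,1] 'c' = {T1}  orig:{}
  T[2,2] 'a' = {S,T0}  orig:{S}
  T[3,3] 'a' = {S,T0}  orig:{S}
  T[0,1] 'bc' = ∅
  T[1,2] 'ca' = {A}
  T[2,3] 'aa' = ∅
  T[0,2] 'bca' = {S}
  T[1,3] 'caa' = {A}
  T[0,3] 'bcaa' = {S}

S ∈ T[0,3] ⇒ YES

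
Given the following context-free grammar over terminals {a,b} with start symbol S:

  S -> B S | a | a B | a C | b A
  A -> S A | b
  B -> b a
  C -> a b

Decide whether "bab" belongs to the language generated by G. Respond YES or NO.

CNF form of G:
  S -> B S | T0 A | T1 B | T1 C | a
  A -> S A | b
  B -> T0 T1
  C -> T1 T0
  T0 -> b
  T1 -> a

Fill CYK table bottom-up:
  [0..0]={A,T0}  "b"  orig:{A}
  [1..1]={S,T1}  "a"  orig:{S}
  [2..2]={A,T0}  "b"  orig:{A}
  [0..1]={B}  "ba"
  [1..2]={A,C}  "ab"
  [0..2]={S}  "bab"

S ∈ T[0,2] ⇒ YES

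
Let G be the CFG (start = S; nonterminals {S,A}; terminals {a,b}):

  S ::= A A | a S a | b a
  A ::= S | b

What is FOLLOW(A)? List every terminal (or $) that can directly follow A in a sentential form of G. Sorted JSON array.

FIRST iteration:
iter 1:
  A via A→b: +{b}
  S via S→A A: +{b}
  S via S→a S a: +{a}
  FIRST(S)={a,b}  FIRST(A)={b}
iter 2:
  A via A→S: +{a}
  FIRST(S)={a,b}  FIRST(A)={a,b}
iter 3: — fixpoint
  FIRST(S)={a,b}  FIRST(A)={a,b}

Compute FOLLOW by fixpoint:
seed FOLLOW(S) with $
[1]
  S→A A: FOLLOW(A) ⊇ FIRST(A) = {a,b}; new: +{a,b}
  S→A A: FOLLOW(A) ⊇ FOLLOW(S) ⊇ {$}; new: +{$}
  S→a S a: FOLLOW(S) ⊇ FIRST(a) = {a}; new: +{a}
  FOLLOW[S]={$,a}  FOLLOW[A]={$,a,b}
[2]
  A→S: FOLLOW(S) ⊇ FOLLOW(A) ⊇ {$,a,b}; new: +{b}
  FOLLOW[S]={$,a,b}  FOLLOW[A]={$,a,b}
[3] (no change)
  FOLLOW[S]={$,a,b}  FOLLOW[A]={$,a,b}

FOLLOW(A) = ["$", "a", "b"]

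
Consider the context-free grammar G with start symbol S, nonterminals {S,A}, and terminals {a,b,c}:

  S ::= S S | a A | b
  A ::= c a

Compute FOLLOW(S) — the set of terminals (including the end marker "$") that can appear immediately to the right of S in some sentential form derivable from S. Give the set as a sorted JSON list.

Compute FIRST by fixpoint:
iter 1:
  A via A→c a: +{c}
  S via S→a A: +{a}
  S via S→b: +{b}
  S: {a,b}  A: {c}
iter 2: done
  S: {a,b}  A: {c}

Compute FOLLOW by fixpoint:
seed FOLLOW(S) with $
iter 1:
  S→S S: FOLLOW(S) ⊇ FIRST(S) = {a,b}; new: +{a,b}
  S→a A: FOLLOW(A) ⊇ FOLLOW(S) ⊇ {$,a,b}; new: +{$,a,b}
  FOLLOW(S)={$,a,b}  FOLLOW(A)={$,a,b}
iter 2: (stable)
  FOLLOW(S)={$,a,b}  FOLLOW(A)={$,a,b}

FOLLOW(S) = ["$", "a", "b"]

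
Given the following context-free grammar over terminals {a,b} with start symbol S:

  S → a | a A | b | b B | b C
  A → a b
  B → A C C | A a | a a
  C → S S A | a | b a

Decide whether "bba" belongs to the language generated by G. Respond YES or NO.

Convert to CNF:
  S -> T0 A | T1 B | T1 C | a | b
  A -> T0 T1
  B -> A T0 | A X2 | T0 T0
  C -> S X3 | T1 T0 | a
  T0 -> a
  T1 -> b
  X2 -> C C
  X3 -> S A

Fill CYK table bottom-up:
  T[0,0] 'b' = {S,T1}  orig:{S}
  T[1,1] 'b' = {S,T1}  orig:{S}
  T[2,2] 'a' = {C,S,T0}  orig:{C,S}
  T[0,1] 'bb' = ∅
  T[1,2] 'ba' = {C,S}
  T[0,2] 'bba' = {S}

S ∈ T[0,2] ⇒ YES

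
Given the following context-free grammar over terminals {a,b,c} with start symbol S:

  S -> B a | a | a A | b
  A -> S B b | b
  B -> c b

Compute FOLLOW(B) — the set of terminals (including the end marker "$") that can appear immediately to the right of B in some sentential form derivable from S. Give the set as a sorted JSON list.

FIRST sets, iterate to fixpoint:
pass 1:
  A via A→b: +{b}
  B via B→c b: +{c}
  S via S→B a: +{c}
  S via S→a: +{a}
  S via S→b: +{b}
  S: {a,b,c}  A: {b}  B: {c}
pass 2:
  A via A→S B b: +{a,c}
  S: {a,b,c}  A: {a,b,c}  B: {c}
pass 3: (stable)
  S: {a,b,c}  A: {a,b,c}  B: {c}

FOLLOW sets:
FOLLOW(S) := {$}
pass 1:
  A→S B b: FOLLOW(S) ⊇ FIRST(B) = {c}; new: +{c}
  A→S B b: FOLLOW(B) ⊇ FIRST(b) = {b}; new: +{b}
  S→B a: FOLLOW(B) ⊇ FIRST(a) = {a}; new: +{a}
  S→a A: FOLLOW(A) ⊇ FOLLOW(S) ⊇ {$,c}; new: +{$,c}
  S: {$,c}  A: {$,c}  B: {a,b}
pass 2: done
  S: {$,c}  A: {$,c}  B: {a,b}

FOLLOW(B) = ["a", "b"]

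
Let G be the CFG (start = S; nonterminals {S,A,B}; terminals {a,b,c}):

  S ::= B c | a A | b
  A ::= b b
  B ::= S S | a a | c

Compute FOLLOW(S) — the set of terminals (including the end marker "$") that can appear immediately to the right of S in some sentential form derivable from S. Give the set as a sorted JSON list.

Compute FIRST by fixpoint:
pass 1:
  A via A→b b: +{b}
  B via B→a a: +{a}
  B via B→c: +{c}
  S via S→B c: +{a,c}
  S via S→b: +{b}
  FIRST(S)={a,b,c}  FIRST(A)={b}  FIRST(B)={a,c}
pass 2:
  B via B→S S: +{b}
  FIRST(S)={a,b,c}  FIRST(A)={b}  FIRST(B)={a,b,c}
pass 3: (no change)
  FIRST(S)={a,b,c}  FIRST(A)={b}  FIRST(B)={a,b,c}

FOLLOW sets:
FOLLOW(S) := {$}
[1]
  B→S S: FOLLOW(S) ⊇ FIRST(S) = {a,b,c}; new: +{a,b,c}
  S→B c: FOLLOW(B) ⊇ FIRST(c) = {c}; new: +{c}
  S→a A: FOLLOW(A) ⊇ FOLLOW(S) ⊇ {$,a,b,c}; new: +{$,a,b,c}
  FOLLOW(S)={$,a,b,c}  FOLLOW(A)={$,a,b,c}  FOLLOW(B)={c}
[2] done
  FOLLOW(S)={$,a,b,c}  FOLLOW(A)={$,a,b,c}  FOLLOW(B)={c}

FOLLOW(S) = ["$", "a", "b", "c"]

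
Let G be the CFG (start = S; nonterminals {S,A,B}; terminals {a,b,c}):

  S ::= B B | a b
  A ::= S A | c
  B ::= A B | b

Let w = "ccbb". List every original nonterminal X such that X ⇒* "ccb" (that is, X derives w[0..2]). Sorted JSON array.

Convert to CNF:
  S -> B B | T0 T1
  A -> S A | c
  B -> A B | b
  T0 -> a
  T1 -> b

CYK fill (cells [i..j] with 0 ≤ i ≤ j ≤ 2 only):
  [0..0]={A}  "c"
  [1..1]={A}  "c"
  [2..2]={B,T1}  "b"  orig:{B}
  [0..1]=∅  "cc"
  [1..2]={B}  "cb"
  [0..2]={B}  "ccb"

Original NTs in T[0,2] deriving "ccb": ["B"]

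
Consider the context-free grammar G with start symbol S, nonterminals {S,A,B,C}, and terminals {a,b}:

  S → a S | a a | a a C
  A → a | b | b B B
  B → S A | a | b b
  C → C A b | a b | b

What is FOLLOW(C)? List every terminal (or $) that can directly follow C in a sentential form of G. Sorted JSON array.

FIRST sets, iterate to fixpoint:
[1]
  A via A→a: +{a}
  A via A→b: +{b}
  B via B→a: +{a}
  B via B→b b: +{b}
  C via C→a b: +{a}
  C via C→b: +{b}
  S via S→a S: +{a}
  FIRST(S)={a}  FIRST(A)={a,b}  FIRST(B)={a,b}  FIRST(C)={a,b}
[2] (no change)
  FIRST(S)={a}  FIRST(A)={a,b}  FIRST(B)={a,b}  FIRST(C)={a,b}

Compute FOLLOW by fixpoint:
initialize: $ ∈ FOLLOW(S)
[1]
  A→b B B: FOLLOW(B) ⊇ FIRST(B) = {a,b}; new: +{a,b}
  B→S A: FOLLOW(S) ⊇ FIRST(A) = {a,b}; new: +{a,b}
  B→S A: FOLLOW(A) ⊇ FOLLOW(B) ⊇ {a,b}; new: +{a,b}
  C→C A b: FOLLOW(C) ⊇ FIRST(A) = {a,b}; new: +{a,b}
  S→a a C: FOLLOW(C) ⊇ FOLLOW(S) ⊇ {$,a,b}; new: +{$}
  S: {$,a,b}  A: {a,b}  B: {a,b}  C: {$,a,b}
[2] done
  S: {$,a,b}  A: {a,b}  B: {a,b}  C: {$,a,b}

FOLLOW(C) = ["$", "a", "b"]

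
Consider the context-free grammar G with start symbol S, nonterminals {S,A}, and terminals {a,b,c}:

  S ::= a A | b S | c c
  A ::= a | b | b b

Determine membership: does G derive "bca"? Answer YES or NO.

Convert to CNF:
  S -> T0 S | T1 A | T2 T2
  A -> T0 T0 | a | b
  T0 -> b
  T1 -> a
  T2 -> c

CYK fill:
  T[0,0] 'b' = {A,T0}  orig:{A}
  T[1,1] 'c' = {T2}  orig:{}
  T[2,2] 'a' = {A,T1}  orig:{A}
  T[0,1] 'bc' = ∅
  T[1,2] 'ca' = ∅
  T[0,2] 'bca' = ∅

S ∉ T[0,2] ⇒ NO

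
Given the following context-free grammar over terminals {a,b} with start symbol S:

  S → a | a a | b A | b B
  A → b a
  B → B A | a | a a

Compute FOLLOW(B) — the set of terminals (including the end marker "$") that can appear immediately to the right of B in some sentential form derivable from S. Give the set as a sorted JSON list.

FIRST sets, iterate to fixpoint:
round 1:
  A via A→b a: +{b}
  B via B→a: +{a}
  S via S→a: +{a}
  S via S→b A: +{b}
  FIRST(S)={a,b}  FIRST(A)={b}  FIRST(B)={a}
round 2: — fixpoint
  FIRST(S)={a,b}  FIRST(A)={b}  FIRST(B)={a}

FOLLOW sets:
FOLLOW(S) := {$}
round 1:
  B→B A: FOLLOW(B) ⊇ FIRST(A) = {b}; new: +{b}
  B→B A: FOLLOW(A) ⊇ FOLLOW(B) ⊇ {b}; new: +{b}
  S→b A: FOLLOW(A) ⊇ FOLLOW(S) ⊇ {$}; new: +{$}
  S→b B: FOLLOW(B) ⊇ FOLLOW(S) ⊇ {$}; new: +{$}
  S: {$}  A: {$,b}  B: {$,b}
round 2: (stable)
  S: {$}  A: {$,b}  B: {$,b}

FOLLOW(B) = ["$", "b"]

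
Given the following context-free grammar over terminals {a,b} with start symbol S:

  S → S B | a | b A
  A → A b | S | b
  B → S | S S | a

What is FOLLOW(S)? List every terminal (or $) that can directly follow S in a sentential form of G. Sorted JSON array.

Compute FIRST by fixpoint:
round 1:
  A via A→b: +{b}
  B via B→a: +{a}
  S via S→a: +{a}
  S via S→b A: +{b}
  FIRST(S)={a,b}  FIRST(A)={b}  FIRST(B)={a}
round 2:
  A via A→S: +{a}
  B via B→S: +{b}
  FIRST(S)={a,b}  FIRST(A)={a,b}  FIRST(B)={a,b}
round 3: (no change)
  FIRST(S)={a,b}  FIRST(A)={a,b}  FIRST(B)={a,b}

Compute FOLLOW by fixpoint:
initialize: $ ∈ FOLLOW(S)
iter 1:
  A→A b: FOLLOW(A) ⊇ FIRST(b) = {b}; new: +{b}
  A→S: FOLLOW(S) ⊇ FOLLOW(A) ⊇ {b}; new: +{b}
  B→S S: FOLLOW(S) ⊇ FIRST(S) = {a,b}; new: +{a}
  S→S B: FOLLOW(B) ⊇ FOLLOW(S) ⊇ {$,a,b}; new: +{$,a,b}
  S→b A: FOLLOW(A) ⊇ FOLLOW(S) ⊇ {$,a,b}; new: +{$,a}
  FOLLOW(S)={$,a,b}  FOLLOW(A)={$,a,b}  FOLLOW(B)={$,a,b}
iter 2: — fixpoint
  FOLLOW(S)={$,a,b}  FOLLOW(A)={$,a,b}  FOLLOW(B)={$,a,b}

FOLLOW(S) = ["$", "a", "b"]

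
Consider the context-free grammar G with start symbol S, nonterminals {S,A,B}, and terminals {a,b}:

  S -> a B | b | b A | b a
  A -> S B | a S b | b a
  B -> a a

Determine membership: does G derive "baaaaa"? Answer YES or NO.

CNF form of G:
  S -> T0 B | T1 A | T1 T0 | b
  A -> S B | T0 X2 | T1 T0
  B -> T0 T0
  T0 -> a
  T1 -> b
  X2 -> S T1

CYK fill:
  [0..0]={S,T1}  "b"  orig:{S}
  [1..1]={T0}  "a"  orig:{}
  [2..2]={T0}  "a"  orig:{}
  [3..3]={T0}  "a"  orig:{}
  [4..4]={T0}  "a"  orig:{}
  [5..5]={T0}  "a"  orig:{}
  [0..1]={A,S}  "ba"
  [1..2]={B}  "aa"
  [2..3]={B}  "aa"
  [3..4]={B}  "aa"
  [4..5]={B}  "aa"
  [0..2]={A}  "baa"
  [1..3]={S}  "aaa"
  [2..4]={S}  "aaa"
  [3..5]={S}  "aaa"
  [0..3]={A}  "baaa"
  [1..4]=∅  "aaaa"
  [2..5]=∅  "aaaa"
  [0..4]=∅  "baaaa"
  [1..5]={A}  "aaaaa"
  [0..5]={S}  "baaaaa"

S ∈ T[0,5] ⇒ YES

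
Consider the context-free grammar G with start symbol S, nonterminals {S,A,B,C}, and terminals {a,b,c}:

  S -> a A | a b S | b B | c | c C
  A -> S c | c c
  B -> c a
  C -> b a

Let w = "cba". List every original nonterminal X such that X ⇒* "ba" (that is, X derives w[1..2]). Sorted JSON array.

Convert to CNF:
  S -> T0 C | T1 A | T1 X3 | T2 B | c
  A -> S T0 | T0 T0
  B -> T0 T1
  C -> T2 T1
  T0 -> c
  T1 -> a
  T2 -> b
  X3 -> T2 S

Fill CYK table bottom-up (cells [i..j] with 1 ≤ i ≤ j ≤ 2 only):
  cell(1,1) b: {T2}  orig:{}
  cell(2,2) a: {T1}  orig:{}
  cell(1,2) ba: {C}

Original NTs in T[1,2] deriving "ba": ["C"]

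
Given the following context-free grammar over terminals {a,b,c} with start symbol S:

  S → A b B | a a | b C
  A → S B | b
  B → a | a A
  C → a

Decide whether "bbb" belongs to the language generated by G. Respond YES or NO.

CNF form of G:
  S -> A X2 | T0 T0 | T1 C
  A -> S B | b
  B -> T0 A | a
  C -> a
  T0 -> a
  T1 -> b
  X2 -> T1 B

Fill CYK table bottom-up:
  T[0,0] 'b' = {A,T1}  orig:{A}
  T[1,1] 'b' = {A,T1}  orig:{A}
  T[2,2] 'b' = {A,T1}  orig:{A}
  T[0,1] 'bb' = ∅
  T[1,2] 'bb' = ∅
  T[0,2] 'bbb' = ∅

S ∉ T[0,2] ⇒ NO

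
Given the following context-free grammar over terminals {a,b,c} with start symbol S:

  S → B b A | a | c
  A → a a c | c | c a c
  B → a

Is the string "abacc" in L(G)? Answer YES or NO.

Convert to CNF:
  S -> B X5 | a | c
  A -> T0 X3 | T1 X4 | c
  B -> a
  T0 -> a
  T1 -> c
  T2 -> b
  X3 -> T0 T1
  X4 -> T0 T1
  X5 -> T2 A

CYK table (by increasing span):
  cell(0,0) a: {B,S,T0}  orig:{B,S}
  cell(1,1) b: {T2}  orig:{}
  cell(2,2) a: {B,S,T0}  orig:{B,S}
  cell(3,3) c: {A,S,T1}  orig:{A,S}
  cell(4,4) c: {A,S,T1}  orig:{A,S}
  cell(0,1) ab: ∅
  cell(1,2) ba: ∅
  cell(2,3) ac: {X3,X4}  orig:{}
  cell(3,4) cc: ∅
  cell(0,2) aba: ∅
  cell(1,3) bac: ∅
  cell(2,4) acc: ∅
  cell(0,3) abac: ∅
  cell(1,4) bacc: ∅
  cell(0,4) abacc: ∅

S ∉ T[0,4] ⇒ NO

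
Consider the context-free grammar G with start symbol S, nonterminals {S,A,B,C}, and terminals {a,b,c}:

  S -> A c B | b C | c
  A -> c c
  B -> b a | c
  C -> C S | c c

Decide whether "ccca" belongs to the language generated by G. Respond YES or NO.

Convert to CNF:
  S -> A X3 | T1 C | c
  A -> T0 T0
  B -> T1 T2 | c
  C -> C S | T0 T0
  T0 -> c
  T1 -> b
  T2 -> a
  X3 -> T0 B

CYK table (by increasing span):
  T[0,0] 'c' = {B,S,T0}  orig:{B,S}
  T[1,1] 'c' = {B,S,T0}  orig:{B,S}
  T[2,2] 'c' = {B,S,T0}  orig:{B,S}
  T[3,3] 'a' = {T2}  orig:{}
  T[0,1] 'cc' = {A,C,X3}  orig:{A,C}
  T[1,2] 'cc' = {A,C,X3}  orig:{A,C}
  T[2,3] 'ca' = ∅
  T[0,2] 'ccc' = {C}
  T[1,3] 'cca' = ∅
  T[0,3] 'ccca' = ∅

S ∉ T[0,3] ⇒ NO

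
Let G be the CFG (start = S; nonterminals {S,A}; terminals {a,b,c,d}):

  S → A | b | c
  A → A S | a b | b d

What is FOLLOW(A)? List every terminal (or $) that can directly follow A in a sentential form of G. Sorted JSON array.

FIRST iteration:
iter 1:
  A via A→a b: +{a}
  A via A→b d: +{b}
  S via S→A: +{a,b}
  S via S→c: +{c}
  FIRST(S)={a,b,c}  FIRST(A)={a,b}
iter 2: — fixpoint
  FIRST(S)={a,b,c}  FIRST(A)={a,b}

Compute FOLLOW by fixpoint:
seed FOLLOW(S) with $
pass 1:
  A→A S: FOLLOW(A) ⊇ FIRST(S) = {a,b,c}; new: +{a,b,c}
  A→A S: FOLLOW(S) ⊇ FOLLOW(A) ⊇ {a,b,c}; new: +{a,b,c}
  S→A: FOLLOW(A) ⊇ FOLLOW(S) ⊇ {$,a,b,c}; new: +{$}
  S: {$,a,b,c}  A: {$,a,b,c}
pass 2: — fixpoint
  S: {$,a,b,c}  A: {$,a,b,c}

FOLLOW(A) = ["$", "a", "b", "c"]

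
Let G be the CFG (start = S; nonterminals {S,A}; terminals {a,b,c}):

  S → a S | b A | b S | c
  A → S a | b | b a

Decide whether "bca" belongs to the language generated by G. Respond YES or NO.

CNF form of G:
  S -> T0 S | T1 A | T1 S | c
  A -> S T0 | T1 T0 | b
  T0 -> a
  T1 -> b

CYK fill:
  T[0,0] 'b' = {A,T1}  orig:{A}
  T[1,1] 'c' = {S}
  T[2,2] 'a' = {T0}  orig:{}
  T[0,1] 'bc' = {S}
  T[1,2] 'ca' = {A}
  T[0,2] 'bca' = {A,S}

S ∈ T[0,2] ⇒ YES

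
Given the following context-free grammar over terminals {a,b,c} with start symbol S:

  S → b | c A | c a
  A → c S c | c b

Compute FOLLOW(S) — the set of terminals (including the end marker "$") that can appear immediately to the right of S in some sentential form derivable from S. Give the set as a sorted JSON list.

Compute FIRST by fixpoint:
pass 1:
  A via A→c S c: +{c}
  S via S→b: +{b}
  S via S→c A: +{c}
  FIRST[S]={b,c}  FIRST[A]={c}
pass 2: — fixpoint
  FIRST[S]={b,c}  FIRST[A]={c}

FOLLOW iteration:
initialize: $ ∈ FOLLOW(S)
pass 1:
  A→c S c: FOLLOW(S) ⊇ FIRST(c) = {c}; new: +{c}
  S→c A: FOLLOW(A) ⊇ FOLLOW(S) ⊇ {$,c}; new: +{$,c}
  FOLLOW(S)={$,c}  FOLLOW(A)={$,c}
pass 2: done
  FOLLOW(S)={$,c}  FOLLOW(A)={$,c}

FOLLOW(S) = ["$", "c"]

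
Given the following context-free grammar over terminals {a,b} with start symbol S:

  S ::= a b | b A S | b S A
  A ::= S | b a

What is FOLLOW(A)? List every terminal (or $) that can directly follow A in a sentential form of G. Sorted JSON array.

Compute FIRST by fixpoint:
[1]
  A via A→b a: +{b}
  S via S→a b: +{a}
  S via S→b A S: +{b}
  FIRST(S)={a,b}  FIRST(A)={b}
[2]
  A via A→S: +{a}
  FIRST(S)={a,b}  FIRST(A)={a,b}
[3] (stable)
  FIRST(S)={a,b}  FIRST(A)={a,b}

Compute FOLLOW by fixpoint:
seed FOLLOW(S) with $
round 1:
  S→b A S: FOLLOW(A) ⊇ FIRST(S) = {a,b}; new: +{a,b}
  S→b S A: FOLLOW(S) ⊇ FIRST(A) = {a,b}; new: +{a,b}
  S→b S A: FOLLOW(A) ⊇ FOLLOW(S) ⊇ {$,a,b}; new: +{$}
  FOLLOW[S]={$,a,b}  FOLLOW[A]={$,a,b}
round 2: — fixpoint
  FOLLOW[S]={$,a,b}  FOLLOW[A]={$,a,b}

FOLLOW(A) = ["$", "a", "b"]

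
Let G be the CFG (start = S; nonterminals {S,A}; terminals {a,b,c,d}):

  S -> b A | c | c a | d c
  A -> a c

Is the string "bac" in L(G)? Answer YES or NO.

CNF form of G:
  S -> T1 T0 | T2 A | T3 T1 | c
  A -> T0 T1
  T0 -> a
  T1 -> c
  T2 -> b
  T3 -> d

CYK fill:
  T[0,0] 'b' = {T2}  orig:{}
  T[1,1] 'a' = {T0}  orig:{}
  T[2,2] 'c' = {S,T1}  orig:{S}
  T[0,1] 'ba' = ∅
  T[1,2] 'ac' = {A}
  T[0,2] 'bac' = {S}

S ∈ T[0,2] ⇒ YES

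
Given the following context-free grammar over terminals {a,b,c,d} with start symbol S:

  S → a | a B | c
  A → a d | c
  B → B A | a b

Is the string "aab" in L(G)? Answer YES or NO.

CNF form of G:
  S -> T0 B | a | c
  A -> T0 T1 | c
  B -> B A | T0 T2
  T0 -> a
  T1 -> d
  T2 -> b

CYK fill:
  T[0,0] 'a' = {S,T0}  orig:{S}
  T[1,1] 'a' = {S,T0}  orig:{S}
  T[2,2] 'b' = {T2}  orig:{}
  T[0,1] 'aa' = ∅
  T[1,2] 'ab' = {B}
  T[0,2] 'aab' = {S}

S ∈ T[0,2] ⇒ YES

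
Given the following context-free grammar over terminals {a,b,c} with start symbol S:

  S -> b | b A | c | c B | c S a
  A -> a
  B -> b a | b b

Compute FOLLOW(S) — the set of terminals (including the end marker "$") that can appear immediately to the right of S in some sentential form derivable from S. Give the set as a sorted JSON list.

Compute FIRST by fixpoint:
pass 1:
  A via A→a: +{a}
  B via B→b a: +{b}
  S via S→b: +{b}
  S via S→c: +{c}
  FIRST(S)={b,c}  FIRST(A)={a}  FIRST(B)={b}
pass 2: — fixpoint
  FIRST(S)={b,c}  FIRST(A)={a}  FIRST(B)={b}

Compute FOLLOW by fixpoint:
initialize: $ ∈ FOLLOW(S)
[1]
  S→b A: FOLLOW(A) ⊇ FOLLOW(S) ⊇ {$}; new: +{$}
  S→c B: FOLLOW(B) ⊇ FOLLOW(S) ⊇ {$}; new: +{$}
  S→c S a: FOLLOW(S) ⊇ FIRST(a) = {a}; new: +{a}
  FOLLOW(S)={$,a}  FOLLOW(A)={$}  FOLLOW(B)={$}
[2]
  S→b A: FOLLOW(A) ⊇ FOLLOW(S) ⊇ {$,a}; new: +{a}
  S→c B: FOLLOW(B) ⊇ FOLLOW(S) ⊇ {$,a}; new: +{a}
  FOLLOW(S)={$,a}  FOLLOW(A)={$,a}  FOLLOW(B)={$,a}
[3] (stable)
  FOLLOW(S)={$,a}  FOLLOW(A)={$,a}  FOLLOW(B)={$,a}

FOLLOW(S) = ["$", "a"]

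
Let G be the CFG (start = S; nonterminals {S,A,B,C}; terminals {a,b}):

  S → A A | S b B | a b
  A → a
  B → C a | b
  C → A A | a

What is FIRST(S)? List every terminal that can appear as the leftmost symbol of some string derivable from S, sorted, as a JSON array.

FIRST iteration:
iter 1:
  A via A→a: +{a}
  B via B→b: +{b}
  C via C→A A: +{a}
  S via S→A A: +{a}
  FIRST(S)={a}  FIRST(A)={a}  FIRST(B)={b}  FIRST(C)={a}
iter 2:
  B via B→C a: +{a}
  FIRST(S)={a}  FIRST(A)={a}  FIRST(B)={a,b}  FIRST(C)={a}
iter 3: done
  FIRST(S)={a}  FIRST(A)={a}  FIRST(B)={a,b}  FIRST(C)={a}

FIRST(S) = ["a"]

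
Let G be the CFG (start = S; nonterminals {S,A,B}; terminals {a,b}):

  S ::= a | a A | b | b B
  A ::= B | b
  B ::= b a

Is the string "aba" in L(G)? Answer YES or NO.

CNF form of G:
  S -> T0 B | T1 A | a | b
  A -> T0 T1 | b
  B -> T0 T1
  T0 -> b
  T1 -> a

Fill CYK table bottom-up:
  [0..0]={S,T1}  "a"  orig:{S}
  [1..1]={A,S,T0}  "b"  orig:{A,S}
  [2..2]={S,T1}  "a"  orig:{S}
  [0..1]={S}  "ab"
  [1..2]={A,B}  "ba"
  [0..2]={S}  "aba"

S ∈ T[0,2] ⇒ YES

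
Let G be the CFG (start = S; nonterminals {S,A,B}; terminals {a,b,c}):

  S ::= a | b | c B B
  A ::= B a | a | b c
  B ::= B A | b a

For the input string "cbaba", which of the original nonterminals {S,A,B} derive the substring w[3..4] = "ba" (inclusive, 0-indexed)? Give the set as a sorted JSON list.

Convert to CNF:
  S -> T2 X3 | a | b
  A -> B T0 | T1 T2 | a
  B -> B A | T1 T0
  T0 -> a
  T1 -> b
  T2 -> c
  X3 -> B B

CYK fill, restricted to cells inside w[3..4]:
  [3..3]={S,T1}  "b"  orig:{S}
  [4..4]={A,S,T0}  "a"  orig:{A,S}
  [3..4]={B}  "ba"

Original NTs in T[3,4] deriving "ba": ["B"]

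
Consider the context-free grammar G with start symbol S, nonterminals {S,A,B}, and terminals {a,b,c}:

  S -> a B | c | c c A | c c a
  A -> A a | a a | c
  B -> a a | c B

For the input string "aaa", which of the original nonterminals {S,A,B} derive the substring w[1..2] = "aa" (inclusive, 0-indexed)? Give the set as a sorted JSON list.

Convert to CNF:
  S -> T0 B | T1 X2 | T1 X3 | c
  A -> A T0 | T0 T0 | c
  B -> T0 T0 | T1 B
  T0 -> a
  T1 -> c
  X2 -> T1 A
  X3 -> T1 T0

CYK table (by increasing span) (cells [i..j] with 1 ≤ i ≤ j ≤ 2 only):
  [1..1]={T0}  "a"  orig:{}
  [2..2]={T0}  "a"  orig:{}
  [1..2]={A,B}  "aa"

Original NTs in T[1,2] deriving "aa": ["A", "B"]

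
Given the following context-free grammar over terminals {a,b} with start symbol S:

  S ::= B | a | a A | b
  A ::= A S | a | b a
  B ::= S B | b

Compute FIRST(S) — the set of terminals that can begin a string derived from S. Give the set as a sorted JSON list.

Compute FIRST by fixpoint:
[1]
  A via A→a: +{a}
  A via A→b a: +{b}
  B via B→b: +{b}
  S via S→B: +{b}
  S via S→a: +{a}
  FIRST[S]={a,b}  FIRST[A]={a,b}  FIRST[B]={b}
[2]
  B via B→S B: +{a}
  FIRST[S]={a,b}  FIRST[A]={a,b}  FIRST[B]={a,b}
[3] — fixpoint
  FIRST[S]={a,b}  FIRST[A]={a,b}  FIRST[B]={a,b}

FIRST(S) = ["a", "b"]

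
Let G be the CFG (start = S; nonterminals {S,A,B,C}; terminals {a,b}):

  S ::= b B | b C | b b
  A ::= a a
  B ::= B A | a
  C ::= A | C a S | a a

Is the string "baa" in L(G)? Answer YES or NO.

Convert to CNF:
  S -> T1 B | T1 C | T1 T1
  A -> T0 T0
  B -> B A | a
  C -> C X2 | T0 T0
  T0 -> a
  T1 -> b
  X2 -> T0 S

CYK fill:
  cell(0,0) b: {T1}  orig:{}
  cell(1,1) a: {B,T0}  orig:{B}
  cell(2,2) a: {B,T0}  orig:{B}
  cell(0,1) ba: {S}
  cell(1,2) aa: {A,C}
  cell(0,2) baa: {S}

S ∈ T[0,2] ⇒ YES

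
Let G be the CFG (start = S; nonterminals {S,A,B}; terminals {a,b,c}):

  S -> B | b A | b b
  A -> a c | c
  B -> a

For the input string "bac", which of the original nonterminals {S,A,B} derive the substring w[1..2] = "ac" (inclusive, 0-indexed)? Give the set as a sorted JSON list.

CNF form of G:
  S -> T2 A | T2 T2 | a
  A -> T0 T1 | c
  B -> a
  T0 -> a
  T1 -> c
  T2 -> b

Fill CYK table bottom-up, restricted to cells inside w[1..2]:
  [1..1]={B,S,T0}  "a"  orig:{B,S}
  [2..2]={A,T1}  "c"  orig:{A}
  [1..2]={A}  "ac"

Original NTs in T[1,2] deriving "ac": ["A"]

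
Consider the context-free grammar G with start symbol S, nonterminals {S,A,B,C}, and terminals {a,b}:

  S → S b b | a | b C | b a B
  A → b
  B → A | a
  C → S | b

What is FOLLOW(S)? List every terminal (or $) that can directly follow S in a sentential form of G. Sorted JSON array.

FIRST iteration:
round 1:
  A via A→b: +{b}
  B via B→A: +{b}
  B via B→a: +{a}
  C via C→b: +{b}
  S via S→a: +{a}
  S via S→b C: +{b}
  S: {a,b}  A: {b}  B: {a,b}  C: {b}
round 2:
  C via C→S: +{a}
  S: {a,b}  A: {b}  B: {a,b}  C: {a,b}
round 3: done
  S: {a,b}  A: {b}  B: {a,b}  C: {a,b}

FOLLOW iteration:
seed FOLLOW(S) with $
pass 1:
  S→S b b: FOLLOW(S) ⊇ FIRST(b) = {b}; new: +{b}
  S→b C: FOLLOW(C) ⊇ FOLLOW(S) ⊇ {$,b}; new: +{$,b}
  S→b a B: FOLLOW(B) ⊇ FOLLOW(S) ⊇ {$,b}; new: +{$,b}
  S: {$,b}  A: {}  B: {$,b}  C: {$,b}
pass 2:
  B→A: FOLLOW(A) ⊇ FOLLOW(B) ⊇ {$,b}; new: +{$,b}
  S: {$,b}  A: {$,b}  B: {$,b}  C: {$,b}
pass 3: — fixpoint
  S: {$,b}  A: {$,b}  B: {$,b}  C: {$,b}

FOLLOW(S) = ["$", "b"]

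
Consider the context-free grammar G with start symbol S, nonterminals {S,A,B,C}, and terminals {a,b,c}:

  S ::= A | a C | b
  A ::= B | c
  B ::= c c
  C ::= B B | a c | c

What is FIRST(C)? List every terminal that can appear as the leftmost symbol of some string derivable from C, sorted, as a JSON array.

FIRST sets, iterate to fixpoint:
round 1:
  A via A→c: +{c}
  B via B→c c: +{c}
  C via C→B B: +{c}
  C via C→a c: +{a}
  S via S→A: +{c}
  S via S→a C: +{a}
  S via S→b: +{b}
  FIRST(S)={a,b,c}  FIRST(A)={c}  FIRST(B)={c}  FIRST(C)={a,c}
round 2: — fixpoint
  FIRST(S)={a,b,c}  FIRST(A)={c}  FIRST(B)={c}  FIRST(C)={a,c}

FIRST(C) = ["a", "c"]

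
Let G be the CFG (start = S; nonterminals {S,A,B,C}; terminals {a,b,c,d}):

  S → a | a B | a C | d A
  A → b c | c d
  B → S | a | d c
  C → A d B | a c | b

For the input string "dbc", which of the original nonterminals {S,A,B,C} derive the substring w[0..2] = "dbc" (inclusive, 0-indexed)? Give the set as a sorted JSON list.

Convert to CNF:
  S -> T2 A | T3 B | T3 C | a
  A -> T0 T1 | T1 T2
  B -> T2 A | T2 T1 | T3 B | T3 C | a
  C -> A X4 | T3 T1 | b
  T0 -> b
  T1 -> c
  T2 -> d
  T3 -> a
  X4 -> T2 B

CYK fill, restricted to cells inside w[0..2]:
  [0..0]={T2}  "d"  orig:{}
  [1..1]={C,T0}  "b"  orig:{C}
  [2..2]={T1}  "c"  orig:{}
  [0..1]=∅  "db"
  [1..2]={A}  "bc"
  [0..2]={B,S}  "dbc"

Original NTs in T[0,2] deriving "dbc": ["B", "S"]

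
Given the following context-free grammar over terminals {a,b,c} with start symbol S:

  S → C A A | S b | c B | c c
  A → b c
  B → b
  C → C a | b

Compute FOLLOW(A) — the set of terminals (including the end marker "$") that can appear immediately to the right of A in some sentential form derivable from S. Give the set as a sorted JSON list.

FIRST iteration:
pass 1:
  A via A→b c: +{b}
  B via B→b: +{b}
  C via C→b: +{b}
  S via S→C A A: +{b}
  S via S→c B: +{c}
  FIRST[S]={b,c}  FIRST[A]={b}  FIRST[B]={b}  FIRST[C]={b}
pass 2: — fixpoint
  FIRST[S]={b,c}  FIRST[A]={b}  FIRST[B]={b}  FIRST[C]={b}

FOLLOW iteration:
seed FOLLOW(S) with $
pass 1:
  C→C a: FOLLOW(C) ⊇ FIRST(a) = {a}; new: +{a}
  S→C A A: FOLLOW(C) ⊇ FIRST(A) = {b}; new: +{b}
  S→C A A: FOLLOW(A) ⊇ FIRST(A) = {b}; new: +{b}
  S→C A A: FOLLOW(A) ⊇ FOLLOW(S) ⊇ {$}; new: +{$}
  S→S b: FOLLOW(S) ⊇ FIRST(b) = {b}; new: +{b}
  S→c B: FOLLOW(B) ⊇ FOLLOW(S) ⊇ {$,b}; new: +{$,b}
  S: {$,b}  A: {$,b}  B: {$,b}  C: {a,b}
pass 2: — fixpoint
  S: {$,b}  A: {$,b}  B: {$,b}  C: {a,b}

FOLLOW(A) = ["$", "b"]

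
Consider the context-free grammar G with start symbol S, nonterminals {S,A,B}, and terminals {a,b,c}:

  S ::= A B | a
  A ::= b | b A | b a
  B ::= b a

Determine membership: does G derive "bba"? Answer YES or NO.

CNF form of G:
  S -> A B | a
  A -> T0 A | T0 T1 | b
  B -> T0 T1
  T0 -> b
  T1 -> a

Fill CYK table bottom-up:
  T[0,0] 'b' = {A,T0}  orig:{A}
  T[1,1] 'b' = {A,T0}  orig:{A}
  T[2,2] 'a' = {S,T1}  orig:{S}
  T[0,1] 'bb' = {A}
  T[1,2] 'ba' = {A,B}
  T[0,2] 'bba' = {A,S}

S ∈ T[0,2] ⇒ YES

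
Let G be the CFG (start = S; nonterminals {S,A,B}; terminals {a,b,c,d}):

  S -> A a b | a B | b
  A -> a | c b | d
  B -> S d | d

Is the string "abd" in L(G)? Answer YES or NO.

CNF form of G:
  S -> A X4 | T3 B | b
  A -> T0 T1 | a | d
  B -> S T2 | d
  T0 -> c
  T1 -> b
  T2 -> d
  T3 -> a
  X4 -> T3 T1

CYK table (by increasing span):
  cell(0,0) a: {A,T3}  orig:{A}
  cell(1,1) b: {S,T1}  orig:{S}
  cell(2,2) d: {A,B,T2}  orig:{A,B}
  cell(0,1) ab: {X4}  orig:{}
  cell(1,2) bd: {B}
  cell(0,2) abd: {S}

S ∈ T[0,2] ⇒ YES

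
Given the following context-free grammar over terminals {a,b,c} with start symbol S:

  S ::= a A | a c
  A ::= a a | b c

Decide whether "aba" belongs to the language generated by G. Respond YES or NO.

CNF form of G:
  S -> T0 A | T0 T2
  A -> T0 T0 | T1 T2
  T0 -> a
  T1 -> b
  T2 -> c

CYK table (by increasing span):
  T[0,0] 'a' = {T0}  orig:{}
  T[1,1] 'b' = {T1}  orig:{}
  T[2,2] 'a' = {T0}  orig:{}
  T[0,1] 'ab' = ∅
  T[1,2] 'ba' = ∅
  T[0,2] 'aba' = ∅

S ∉ T[0,2] ⇒ NO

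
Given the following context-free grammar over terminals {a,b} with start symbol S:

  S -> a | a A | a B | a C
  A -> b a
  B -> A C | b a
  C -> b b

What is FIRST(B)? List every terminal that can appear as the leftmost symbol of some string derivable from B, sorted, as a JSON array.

FIRST sets, iterate to fixpoint:
pass 1:
  A via A→b a: +{b}
  B via B→A C: +{b}
  C via C→b b: +{b}
  S via S→a: +{a}
  FIRST(S)={a}  FIRST(A)={b}  FIRST(B)={b}  FIRST(C)={b}
pass 2: done
  FIRST(S)={a}  FIRST(A)={b}  FIRST(B)={b}  FIRST(C)={b}

FIRST(B) = ["b"]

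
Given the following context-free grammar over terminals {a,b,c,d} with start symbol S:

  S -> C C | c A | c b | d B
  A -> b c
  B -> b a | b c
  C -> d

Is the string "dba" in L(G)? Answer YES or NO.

Convert to CNF:
  S -> C C | T1 A | T1 T0 | T3 B
  A -> T0 T1
  B -> T0 T1 | T0 T2
  C -> d
  T0 -> b
  T1 -> c
  T2 -> a
  T3 -> d

CYK fill:
  [0..0]={C,T3}  "d"  orig:{C}
  [1..1]={T0}  "b"  orig:{}
  [2..2]={T2}  "a"  orig:{}
  [0..1]=∅  "db"
  [1..2]={B}  "ba"
  [0..2]={S}  "dba"

S ∈ T[0,2] ⇒ YES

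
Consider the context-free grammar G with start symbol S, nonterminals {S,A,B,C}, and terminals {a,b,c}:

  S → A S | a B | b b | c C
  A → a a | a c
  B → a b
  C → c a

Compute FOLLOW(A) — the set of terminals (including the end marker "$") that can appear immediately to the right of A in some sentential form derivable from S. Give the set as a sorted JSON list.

FIRST sets, iterate to fixpoint:
round 1:
  A via A→a a: +{a}
  B via B→a b: +{a}
  C via C→c a: +{c}
  S via S→A S: +{a}
  S via S→b b: +{b}
  S via S→c C: +{c}
  FIRST[S]={a,b,c}  FIRST[A]={a}  FIRST[B]={a}  FIRST[C]={c}
round 2: (stable)
  FIRST[S]={a,b,c}  FIRST[A]={a}  FIRST[B]={a}  FIRST[C]={c}

FOLLOW sets:
FOLLOW(S) := {$}
[1]
  S→A S: FOLLOW(A) ⊇ FIRST(S) = {a,b,c}; new: +{a,b,c}
  S→a B: FOLLOW(B) ⊇ FOLLOW(S) ⊇ {$}; new: +{$}
  S→c C: FOLLOW(C) ⊇ FOLLOW(S) ⊇ {$}; new: +{$}
  FOLLOW[S]={$}  FOLLOW[A]={a,b,c}  FOLLOW[B]={$}  FOLLOW[C]={$}
[2] — fixpoint
  FOLLOW[S]={$}  FOLLOW[A]={a,b,c}  FOLLOW[B]={$}  FOLLOW[C]={$}

FOLLOW(A) = ["a", "b", "c"]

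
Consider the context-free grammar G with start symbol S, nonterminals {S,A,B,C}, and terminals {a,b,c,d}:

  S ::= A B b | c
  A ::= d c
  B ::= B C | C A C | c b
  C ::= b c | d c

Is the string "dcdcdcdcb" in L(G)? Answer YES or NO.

Convert to CNF:
  S -> A X4 | c
  A -> T0 T1
  B -> B C | C X3 | T1 T2
  C -> T0 T1 | T2 T1
  T0 -> d
  T1 -> c
  T2 -> b
  X3 -> A C
  X4 -> B T2

CYK fill:
  cell(0,0) d: {T0}  orig:{}
  cell(1,1) c: {S,T1}  orig:{S}
  cell(2,2) d: {T0}  orig:{}
  cell(3,3) c: {S,T1}  orig:{S}
  cell(4,4) d: {T0}  orig:{}
  cell(5,5) c: {S,T1}  orig:{S}
  cell(6,6) d: {T0}  orig:{}
  cell(7,7) c: {S,T1}  orig:{S}
  cell(8,8) b: {T2}  orig:{}
  cell(0,1) dc: {A,C}
  cell(1,2) cd: ∅
  cell(2,3) dc: {A,C}
  cell(3,4) cd: ∅
  cell(4,5) dc: {A,C}
  cell(5,6) cd: ∅
  cell(6,7) dc: {A,C}
  cell(7,8) cb: {B}
  cell(0,2) dcd: ∅
  cell(1,3) cdc: ∅
  cell(2,4) dcd: ∅
  cell(3,5) cdc: ∅
  cell(4,6) dcd: ∅
  cell(5,7) cdc: ∅
  cell(6,8) dcb: ∅
  cell(0,3) dcdc: {X3}  orig:{}
  cell(1,4) cdcd: ∅
  cell(2,5) dcdc: {X3}  orig:{}
  cell(3,6) cdcd: ∅
  cell(4,7) dcdc: {X3}  orig:{}
  cell(5,8) cdcb: ∅
  cell(0,4) dcdcd: ∅
  cell(1,5) cdcdc: ∅
  cell(2,6) dcdcd: ∅
  cell(3,7) cdcdc: ∅
  cell(4,8) dcdcb: ∅
  cell(0,5) dcdcdc: {B}
  cell(1,6) cdcdcd: ∅
  cell(2,7) dcdcdc: {B}
  cell(3,8) cdcdcb: ∅
  cell(0,6) dcdcdcd: ∅
  cell(1,7) cdcdcdc: ∅
  cell(2,8) dcdcdcb: {X4}  orig:{}
  cell(0,7) dcdcdcdc: {B}
  cell(1,8) cdcdcdcb: ∅
  cell(0,8) dcdcdcdcb: {S,X4}  orig:{S}

S ∈ T[0,8] ⇒ YES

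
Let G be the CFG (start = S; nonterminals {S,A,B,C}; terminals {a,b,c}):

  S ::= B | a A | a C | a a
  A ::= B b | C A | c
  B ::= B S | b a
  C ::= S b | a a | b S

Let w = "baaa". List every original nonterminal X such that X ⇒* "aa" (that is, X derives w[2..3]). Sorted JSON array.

CNF form of G:
  S -> B S | T0 T1 | T1 A | T1 C | T1 T1
  A -> B T0 | C A | c
  B -> B S | T0 T1
  C -> S T0 | T0 S | T1 T1
  T0 -> b
  T1 -> a

Fill CYK table bottom-up — only the sub-triangle for w[2..3]:
  [2..2]={T1}  "a"  orig:{}
  [3..3]={T1}  "a"  orig:{}
  [2..3]={C,S}  "aa"

Original NTs in T[2,3] deriving "aa": ["C", "S"]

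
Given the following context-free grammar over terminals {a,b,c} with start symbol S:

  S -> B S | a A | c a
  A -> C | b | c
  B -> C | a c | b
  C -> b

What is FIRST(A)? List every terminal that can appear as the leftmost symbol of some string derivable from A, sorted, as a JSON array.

FIRST iteration:
iter 1:
  A via A→b: +{b}
  A via A→c: +{c}
  B via B→a c: +{a}
  B via B→b: +{b}
  C via C→b: +{b}
  S via S→B S: +{a,b}
  S via S→c a: +{c}
  FIRST(S)={a,b,c}  FIRST(A)={b,c}  FIRST(B)={a,b}  FIRST(C)={b}
iter 2: (stable)
  FIRST(S)={a,b,c}  FIRST(A)={b,c}  FIRST(B)={a,b}  FIRST(C)={b}

FIRST(A) = ["b", "c"]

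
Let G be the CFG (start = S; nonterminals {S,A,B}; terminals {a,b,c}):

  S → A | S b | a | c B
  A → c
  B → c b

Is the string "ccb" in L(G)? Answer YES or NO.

Convert to CNF:
  S -> S T1 | T0 B | a | c
  A -> c
  B -> T0 T1
  T0 -> c
  T1 -> b

CYK table (by increasing span):
  T[0,0] 'c' = {A,S,T0}  orig:{A,S}
  T[1,1] 'c' = {A,S,T0}  orig:{A,S}
  T[2,2] 'b' = {T1}  orig:{}
  T[0,1] 'cc' = ∅
  T[1,2] 'cb' = {B,S}
  T[0,2] 'ccb' = {S}

S ∈ T[0,2] ⇒ YES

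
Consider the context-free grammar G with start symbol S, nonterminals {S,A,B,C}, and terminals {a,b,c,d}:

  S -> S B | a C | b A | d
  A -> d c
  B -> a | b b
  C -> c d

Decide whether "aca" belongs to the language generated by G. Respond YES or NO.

Convert to CNF:
  S -> S B | T2 A | T3 C | d
  A -> T0 T1
  B -> T2 T2 | a
  C -> T1 T0
  T0 -> d
  T1 -> c
  T2 -> b
  T3 -> a

Fill CYK table bottom-up:
  cell(0,0) a: {B,T3}  orig:{B}
  cell(1,1) c: {T1}  orig:{}
  cell(2,2) a: {B,T3}  orig:{B}
  cell(0,1) ac: ∅
  cell(1,2) ca: ∅
  cell(0,2) aca: ∅

S ∉ T[0,2] ⇒ NO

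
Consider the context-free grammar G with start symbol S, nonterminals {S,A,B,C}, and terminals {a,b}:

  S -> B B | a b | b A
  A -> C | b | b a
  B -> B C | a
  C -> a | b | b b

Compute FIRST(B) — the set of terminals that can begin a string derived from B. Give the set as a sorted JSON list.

FIRST sets, iterate to fixpoint:
round 1:
  A via A→b: +{b}
  B via B→a: +{a}
  C via C→a: +{a}
  C via C→b: +{b}
  S via S→B B: +{a}
  S via S→b A: +{b}
  FIRST(S)={a,b}  FIRST(A)={b}  FIRST(B)={a}  FIRST(C)={a,b}
round 2:
  A via A→C: +{a}
  FIRST(S)={a,b}  FIRST(A)={a,b}  FIRST(B)={a}  FIRST(C)={a,b}
round 3: (stable)
  FIRST(S)={a,b}  FIRST(A)={a,b}  FIRST(B)={a}  FIRST(C)={a,b}

FIRST(B) = ["a"]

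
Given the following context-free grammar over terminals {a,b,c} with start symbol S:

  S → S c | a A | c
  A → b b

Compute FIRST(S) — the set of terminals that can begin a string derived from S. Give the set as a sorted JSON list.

Compute FIRST by fixpoint:
iter 1:
  A via A→b b: +{b}
  S via S→a A: +{a}
  S via S→c: +{c}
  S: {a,c}  A: {b}
iter 2: done
  S: {a,c}  A: {b}

FIRST(S) = ["a", "c"]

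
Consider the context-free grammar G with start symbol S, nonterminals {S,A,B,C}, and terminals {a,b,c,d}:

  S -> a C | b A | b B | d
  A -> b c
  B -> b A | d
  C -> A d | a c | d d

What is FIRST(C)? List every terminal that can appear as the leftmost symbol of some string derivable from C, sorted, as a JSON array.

Compute FIRST by fixpoint:
pass 1:
  A via A→b c: +{b}
  B via B→b A: +{b}
  B via B→d: +{d}
  C via C→A d: +{b}
  C via C→a c: +{a}
  C via C→d d: +{d}
  S via S→a C: +{a}
  S via S→b A: +{b}
  S via S→d: +{d}
  FIRST(S)={a,b,d}  FIRST(A)={b}  FIRST(B)={b,d}  FIRST(C)={a,b,d}
pass 2: done
  FIRST(S)={a,b,d}  FIRST(A)={b}  FIRST(B)={b,d}  FIRST(C)={a,b,d}

FIRST(C) = ["a", "b", "d"]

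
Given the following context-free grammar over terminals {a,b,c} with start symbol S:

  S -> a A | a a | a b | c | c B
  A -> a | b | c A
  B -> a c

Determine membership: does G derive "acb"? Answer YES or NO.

CNF form of G:
  S -> T0 B | T1 A | T1 T1 | T1 T2 | c
  A -> T0 A | a | b
  B -> T1 T0
  T0 -> c
  T1 -> a
  T2 -> b

CYK fill:
  T[0,0] 'a' = {A,T1}  orig:{A}
  T[1,1] 'c' = {S,T0}  orig:{S}
  T[2,2] 'b' = {A,T2}  orig:{A}
  T[0,1] 'ac' = {B}
  T[1,2] 'cb' = {A}
  T[0,2] 'acb' = {S}

S ∈ T[0,2] ⇒ YES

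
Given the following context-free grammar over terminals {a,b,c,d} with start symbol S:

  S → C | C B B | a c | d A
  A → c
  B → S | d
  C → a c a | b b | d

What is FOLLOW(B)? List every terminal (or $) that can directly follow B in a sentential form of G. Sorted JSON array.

FIRST sets, iterate to fixpoint:
[1]
  A via A→c: +{c}
  B via B→d: +{d}
  C via C→a c a: +{a}
  C via C→b b: +{b}
  C via C→d: +{d}
  S via S→C: +{a,b,d}
  S: {a,b,d}  A: {c}  B: {d}  C: {a,b,d}
[2]
  B via B→S: +{a,b}
  S: {a,b,d}  A: {c}  B: {a,b,d}  C: {a,b,d}
[3] (no change)
  S: {a,b,d}  A: {c}  B: {a,b,d}  C: {a,b,d}

FOLLOW iteration:
initialize: $ ∈ FOLLOW(S)
[1]
  S→C: FOLLOW(C) ⊇ FOLLOW(S) ⊇ {$}; new: +{$}
  S→C B B: FOLLOW(C) ⊇ FIRST(B) = {a,b,d}; new: +{a,b,d}
  S→C B B: FOLLOW(B) ⊇ FIRST(B) = {a,b,d}; new: +{a,b,d}
  S→C B B: FOLLOW(B) ⊇ FOLLOW(S) ⊇ {$}; new: +{$}
  S→d A: FOLLOW(A) ⊇ FOLLOW(S) ⊇ {$}; new: +{$}
  FOLLOW[S]={$}  FOLLOW[A]={$}  FOLLOW[B]={$,a,b,d}  FOLLOW[C]={$,a,b,d}
[2]
  B→S: FOLLOW(S) ⊇ FOLLOW(B) ⊇ {$,a,b,d}; new: +{a,b,d}
  S→d A: FOLLOW(A) ⊇ FOLLOW(S) ⊇ {$,a,b,d}; new: +{a,b,d}
  FOLLOW[S]={$,a,b,d}  FOLLOW[A]={$,a,b,d}  FOLLOW[B]={$,a,b,d}  FOLLOW[C]={$,a,b,d}
[3] (stable)
  FOLLOW[S]={$,a,b,d}  FOLLOW[A]={$,a,b,d}  FOLLOW[B]={$,a,b,d}  FOLLOW[C]={$,a,b,d}

FOLLOW(B) = ["$", "a", "b", "d"]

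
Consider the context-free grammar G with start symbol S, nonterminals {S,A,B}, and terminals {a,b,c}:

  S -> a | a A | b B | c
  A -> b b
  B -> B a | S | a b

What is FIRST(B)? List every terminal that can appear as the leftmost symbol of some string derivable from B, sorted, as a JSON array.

FIRST iteration:
pass 1:
  A via A→b b: +{b}
  B via B→a b: +{a}
  S via S→a: +{a}
  S via S→b B: +{b}
  S via S→c: +{c}
  FIRST[S]={a,b,c}  FIRST[A]={b}  FIRST[B]={a}
pass 2:
  B via B→S: +{b,c}
  FIRST[S]={a,b,c}  FIRST[A]={b}  FIRST[B]={a,b,c}
pass 3: (no change)
  FIRST[S]={a,b,c}  FIRST[A]={b}  FIRST[B]={a,b,c}

FIRST(B) = ["a", "b", "c"]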